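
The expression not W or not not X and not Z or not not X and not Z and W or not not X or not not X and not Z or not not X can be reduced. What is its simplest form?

not W or X

not W or not not X and not Z or not not X and not Z and W or not not X or not not X and not Z or not not X
= not W or not not X and not Z or not not X or not not X and not Z or not not X   [absorption]
= not W or not not X and not Z or not not X   [idempotence]
= not W or not not X   [absorption]
= not W or X   [double negation]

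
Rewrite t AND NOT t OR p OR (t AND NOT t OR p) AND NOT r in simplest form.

p

t AND NOT t OR p OR (t AND NOT t OR p) AND NOT r
= t AND NOT t OR p
= p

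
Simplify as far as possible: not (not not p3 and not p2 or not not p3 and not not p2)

not p3

not (not not p3 and not p2 or not not p3 and not not p2)
= not (not not p3 and not p2 or not not p3 and p2)   — double negation
= not not not p3   — distribution
= not p3   — double negation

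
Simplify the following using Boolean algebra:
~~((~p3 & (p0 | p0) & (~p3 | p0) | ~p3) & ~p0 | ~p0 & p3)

~p0

~~((~p3 & (p0 | p0) & (~p3 | p0) | ~p3) & ~p0 | ~p0 & p3)
= ~~((~p3 & (p0 | p0 & ~p3) | ~p3) & ~p0 | ~p0 & p3)   [distribution]
= ~~((~p3 & p0 | ~p3) & ~p0 | ~p0 & p3)   [absorption]
= ~~(~p3 & ~p0 | ~p0 & p3)   [absorption]
= ~~~p0   [distribution]
= ~p0   [double negation]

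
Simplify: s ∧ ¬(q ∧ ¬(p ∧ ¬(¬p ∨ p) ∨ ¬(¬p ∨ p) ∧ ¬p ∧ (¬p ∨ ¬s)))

s ∧ ¬q

s ∧ ¬(q ∧ ¬(p ∧ ¬(¬p ∨ p) ∨ ¬(¬p ∨ p) ∧ ¬p ∧ (¬p ∨ ¬s)))
= s ∧ ¬(q ∧ ¬(p ∧ ¬(¬p ∨ p) ∨ ¬(¬p ∨ p) ∧ ¬p))   [absorption]
= s ∧ ¬(q ∧ ¬¬(¬p ∨ p))   [distribution]
= s ∧ ¬(q ∧ (¬p ∨ p))   [double negation]
= s ∧ ¬q   [complement / identity]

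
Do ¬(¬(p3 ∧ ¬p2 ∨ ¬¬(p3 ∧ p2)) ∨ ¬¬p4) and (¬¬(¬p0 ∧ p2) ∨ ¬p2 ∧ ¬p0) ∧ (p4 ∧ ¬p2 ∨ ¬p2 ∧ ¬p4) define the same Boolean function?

E1: ¬(¬(p3 ∧ ¬p2 ∨ ¬¬(p3 ∧ p2)) ∨ ¬¬p4)
    = ¬(¬(p3 ∧ ¬p2 ∨ p3 ∧ p2) ∨ ¬¬p4)   (double negation)
    = (p3 ∧ ¬p2 ∨ p3 ∧ p2) ∧ ¬p4   (De Morgan)
    = p3 ∧ ¬p4   (distribution)
E2: (¬¬(¬p0 ∧ p2) ∨ ¬p2 ∧ ¬p0) ∧ (p4 ∧ ¬p2 ∨ ¬p2 ∧ ¬p4)
    = (¬¬(¬p0 ∧ p2) ∨ ¬p2 ∧ ¬p0) ∧ ¬p2   (distribution)
    = (¬p0 ∧ p2 ∨ ¬p2 ∧ ¬p0) ∧ ¬p2   (double negation)
    = ¬p0 ∧ ¬p2   (distribution)
These differ: at p0=1, p2=0, p3=1, p4=0, E1 = 1 but E2 = 0.

No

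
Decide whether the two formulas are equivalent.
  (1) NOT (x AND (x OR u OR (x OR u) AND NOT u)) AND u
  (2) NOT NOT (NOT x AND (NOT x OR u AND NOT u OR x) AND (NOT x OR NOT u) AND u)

E1: NOT (x AND (x OR u OR (x OR u) AND NOT u)) AND u
    = NOT (x AND (x OR u)) AND u   — absorption
    = NOT x AND u   — absorption
E2: NOT NOT (NOT x AND (NOT x OR u AND NOT u OR x) AND (NOT x OR NOT u) AND u)
    = NOT NOT (NOT x AND (NOT x OR x) AND (NOT x OR NOT u) AND u)   — complement / identity
    = NOT NOT (NOT x AND (NOT x OR NOT u) AND u)   — complement / identity
    = NOT NOT (NOT x AND u)   — absorption
    = NOT x AND u   — double negation
Both reduce to NOT x AND u, so they are equivalent.

Yes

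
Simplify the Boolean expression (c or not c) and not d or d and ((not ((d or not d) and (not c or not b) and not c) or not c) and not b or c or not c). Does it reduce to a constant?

True

(c or not c) and not d or d and ((not ((d or not d) and (not c or not b) and not c) or not c) and not b or c or not c)
= (c or not c) and not d or d and ((not ((not c or not b) and not c) or not c) and not b or c or not c)   [complement / identity]
= (c or not c) and not d or d and ((not not c or not c) and not b or c or not c)   [absorption]
= (c or not c) and not d or d and ((c or not c) and not b or c or not c)   [double negation]
= (c or not c) and not d or d and (c or not c)   [absorption]
= c or not c   [distribution]
= True   [complement]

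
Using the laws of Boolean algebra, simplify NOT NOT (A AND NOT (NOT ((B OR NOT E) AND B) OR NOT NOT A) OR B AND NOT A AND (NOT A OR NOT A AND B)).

B AND NOT A

NOT NOT (A AND NOT (NOT ((B OR NOT E) AND B) OR NOT NOT A) OR B AND NOT A AND (NOT A OR NOT A AND B))
= NOT NOT (A AND NOT (NOT B OR NOT NOT A) OR B AND NOT A AND (NOT A OR NOT A AND B))   (absorption)
= NOT NOT (A AND B AND NOT A OR B AND NOT A AND (NOT A OR NOT A AND B))   (De Morgan)
= A AND B AND NOT A OR B AND NOT A AND (NOT A OR NOT A AND B)   (double negation)
= A AND B AND NOT A OR B AND NOT A AND NOT A   (absorption)
= B AND NOT A   (distribution)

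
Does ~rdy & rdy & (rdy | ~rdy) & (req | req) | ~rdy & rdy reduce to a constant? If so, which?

~rdy & rdy & (rdy | ~rdy) & (req | req) | ~rdy & rdy
= ~rdy & rdy & (rdy | ~rdy) & req | ~rdy & rdy   [idempotence]
= ~rdy & rdy & req | ~rdy & rdy   [complement / identity]
= ~rdy & rdy   [absorption]
= 0   [complement]

yes, False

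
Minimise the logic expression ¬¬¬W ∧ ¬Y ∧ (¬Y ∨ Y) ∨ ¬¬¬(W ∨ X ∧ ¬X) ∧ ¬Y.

¬W ∧ ¬Y

¬¬¬W ∧ ¬Y ∧ (¬Y ∨ Y) ∨ ¬¬¬(W ∨ X ∧ ¬X) ∧ ¬Y
= ¬¬¬W ∧ ¬Y ∨ ¬¬¬(W ∨ X ∧ ¬X) ∧ ¬Y   — complement / identity
= ¬¬¬W ∧ ¬Y ∨ ¬¬¬W ∧ ¬Y   — complement / identity
= ¬¬¬W ∧ ¬Y   — idempotence
= ¬W ∧ ¬Y   — double negation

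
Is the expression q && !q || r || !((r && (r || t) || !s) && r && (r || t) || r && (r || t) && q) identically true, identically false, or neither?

identically true

q && !q || r || !((r && (r || t) || !s) && r && (r || t) || r && (r || t) && q)
= q && !q || r || !(r && (r || t) || r && (r || t) && q)   — absorption
= q && !q || r || !(r && (r || t))   — absorption
= q && !q || r || !r   — absorption
= r || !r   — complement / identity
= true   — complement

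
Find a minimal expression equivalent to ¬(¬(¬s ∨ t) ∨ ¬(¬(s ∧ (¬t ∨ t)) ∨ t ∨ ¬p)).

¬s ∨ t

¬(¬(¬s ∨ t) ∨ ¬(¬(s ∧ (¬t ∨ t)) ∨ t ∨ ¬p))
= (¬s ∨ t) ∧ (¬(s ∧ (¬t ∨ t)) ∨ t ∨ ¬p)   [De Morgan]
= (¬s ∨ t) ∧ (¬s ∨ t ∨ ¬p)   [complement / identity]
= ¬s ∨ t   [absorption]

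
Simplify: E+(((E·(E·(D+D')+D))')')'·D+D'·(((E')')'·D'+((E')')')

E+(((E·(E·(D+D')+D))')')'·D+D'·(((E')')'·D'+((E')')')
= E+(((E·(E+D))')')'·D+D'·(((E')')'·D'+((E')')')   — complement / identity
= E+(((E·(E+D))')')'·D+D'·((E')')'   — absorption
= E+((E')')'·D+D'·((E')')'   — absorption
= E+((E')')'   — distribution
= E+E'   — double negation
= 1   — complement

1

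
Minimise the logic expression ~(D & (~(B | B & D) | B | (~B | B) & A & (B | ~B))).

~D

~(D & (~(B | B & D) | B | (~B | B) & A & (B | ~B)))
= ~(D & (~(B | B & D) | B | (~B | B) & A))   [complement / identity]
= ~(D & (~B | B | (~B | B) & A))   [absorption]
= ~(D & (~B | B))   [absorption]
= ~D   [complement / identity]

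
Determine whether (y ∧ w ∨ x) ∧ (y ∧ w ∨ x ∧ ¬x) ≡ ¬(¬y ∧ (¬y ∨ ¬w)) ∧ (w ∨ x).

E1: (y ∧ w ∨ x) ∧ (y ∧ w ∨ x ∧ ¬x)
    = (y ∧ w ∨ x) ∧ y ∧ w   — complement / identity
    = y ∧ w   — absorption
E2: ¬(¬y ∧ (¬y ∨ ¬w)) ∧ (w ∨ x)
    = ¬¬y ∧ (w ∨ x)   — absorption
    = y ∧ (w ∨ x)   — double negation
These differ: at w=0, x=1, y=1, E1 = 0 but E2 = 1.

No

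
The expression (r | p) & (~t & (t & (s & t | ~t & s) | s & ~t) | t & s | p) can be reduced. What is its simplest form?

p | r & s

(r | p) & (~t & (t & (s & t | ~t & s) | s & ~t) | t & s | p)
= (r | p) & (~t & (t & s | s & ~t) | t & s | p)   [distribution]
= (r | p) & (~t & s | t & s | p)   [distribution]
= (r | p) & (s | p)   [distribution]
= p | r & s   [distribution]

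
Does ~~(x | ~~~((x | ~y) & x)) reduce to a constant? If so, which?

yes, True

~~(x | ~~~((x | ~y) & x))
= x | ~~~((x | ~y) & x)   — double negation
= x | ~~~x   — absorption
= x | ~x   — double negation
= 1   — complement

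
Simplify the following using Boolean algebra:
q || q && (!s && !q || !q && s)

q || q && (!s && !q || !q && s)
= q || q && !q   — distribution
= q   — complement / identity

q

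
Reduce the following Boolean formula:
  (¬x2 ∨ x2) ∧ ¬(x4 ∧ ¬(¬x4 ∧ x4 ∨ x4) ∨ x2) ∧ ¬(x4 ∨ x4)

(¬x2 ∨ x2) ∧ ¬(x4 ∧ ¬(¬x4 ∧ x4 ∨ x4) ∨ x2) ∧ ¬(x4 ∨ x4)
= (¬x2 ∨ x2) ∧ ¬(x4 ∧ ¬x4 ∨ x2) ∧ ¬(x4 ∨ x4)   (complement / identity)
= ¬(x4 ∧ ¬x4 ∨ x2) ∧ ¬(x4 ∨ x4)   (complement / identity)
= ¬x2 ∧ ¬(x4 ∨ x4)   (complement / identity)
= ¬x2 ∧ ¬x4   (idempotence)

¬x2 ∧ ¬x4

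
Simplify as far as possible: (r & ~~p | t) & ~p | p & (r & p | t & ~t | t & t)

(r & ~~p | t) & ~p | p & (r & p | t & ~t | t & t)
= (r & ~~p | t) & ~p | p & (r & p | t)   — distribution
= (r & p | t) & ~p | p & (r & p | t)   — double negation
= r & p | t   — distribution

r & p | t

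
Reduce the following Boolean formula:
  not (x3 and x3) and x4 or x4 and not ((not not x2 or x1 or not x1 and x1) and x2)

not (x3 and x3) and x4 or x4 and not ((not not x2 or x1 or not x1 and x1) and x2)
= (not (x3 and x3) or not ((not not x2 or x1 or not x1 and x1) and x2)) and x4
= (not (x3 and x3) or not ((x2 or x1 or not x1 and x1) and x2)) and x4
= (not (x3 and x3) or not ((x2 or x1) and x2)) and x4
= (not (x3 and x3) or not x2) and x4
= (not x3 or not x2) and x4

(not x3 or not x2) and x4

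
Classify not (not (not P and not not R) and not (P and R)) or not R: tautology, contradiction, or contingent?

tautology

not (not (not P and not not R) and not (P and R)) or not R
= not P and not not R or P and R or not R   (De Morgan)
= not P and R or P and R or not R   (double negation)
= R or not R   (distribution)
= True   (complement)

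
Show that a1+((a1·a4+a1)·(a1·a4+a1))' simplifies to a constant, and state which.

a1+((a1·a4+a1)·(a1·a4+a1))'
= a1+(a1·a4+a1)'
= a1+a1'
= 1

1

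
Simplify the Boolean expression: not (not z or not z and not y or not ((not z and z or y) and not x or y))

not (not z or not z and not y or not ((not z and z or y) and not x or y))
= not (not z or not z and not y or not (y and not x or y))   [complement / identity]
= not (not z or not (y and not x or y))   [absorption]
= not (not z or not y)   [absorption]
= z and y   [De Morgan]

z and y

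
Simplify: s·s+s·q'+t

s+t

s·s+s·q'+t
= (s+q')·s+t
= s+t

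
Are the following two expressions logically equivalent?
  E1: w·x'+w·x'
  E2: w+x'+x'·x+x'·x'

E1: w·x'+w·x'
    = w·x'   [idempotence]
E2: w+x'+x'·x+x'·x'
    = w+x'+x'   [distribution]
    = w+x'   [idempotence]
These differ: at w=0, x=0, E1 = 0 but E2 = 1.

No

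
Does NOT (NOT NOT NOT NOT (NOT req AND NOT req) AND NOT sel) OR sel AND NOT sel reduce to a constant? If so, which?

NOT (NOT NOT NOT NOT (NOT req AND NOT req) AND NOT sel) OR sel AND NOT sel
= NOT (NOT NOT NOT NOT NOT req AND NOT sel) OR sel AND NOT sel   — idempotence
= NOT (NOT NOT NOT req AND NOT sel) OR sel AND NOT sel   — double negation
= NOT (NOT NOT NOT req AND NOT sel)   — complement / identity
= NOT (NOT req AND NOT sel)   — double negation
= req OR sel   — De Morgan
This depends on req, sel, so it is not a constant.

no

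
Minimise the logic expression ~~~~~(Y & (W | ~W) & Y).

~Y

~~~~~(Y & (W | ~W) & Y)
= ~~~~~(Y & Y)   — complement / identity
= ~~~~~Y   — idempotence
= ~~~Y   — double negation
= ~Y   — double negation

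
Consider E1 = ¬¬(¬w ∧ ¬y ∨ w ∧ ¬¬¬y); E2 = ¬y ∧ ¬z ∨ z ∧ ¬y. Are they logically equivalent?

E1: ¬¬(¬w ∧ ¬y ∨ w ∧ ¬¬¬y)
    = ¬¬(¬w ∧ ¬y ∨ w ∧ ¬y)
    = ¬¬¬y
    = ¬y
E2: ¬y ∧ ¬z ∨ z ∧ ¬y
    = ¬y
Both reduce to ¬y, so they are equivalent.

Yes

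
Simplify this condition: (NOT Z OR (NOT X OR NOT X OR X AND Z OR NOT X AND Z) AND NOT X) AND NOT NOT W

(NOT Z OR NOT X) AND W

(NOT Z OR (NOT X OR NOT X OR X AND Z OR NOT X AND Z) AND NOT X) AND NOT NOT W
= (NOT Z OR (NOT X OR NOT X OR Z) AND NOT X) AND NOT NOT W
= (NOT Z OR (NOT X OR NOT X OR Z) AND NOT X) AND W
= (NOT Z OR (NOT X OR Z) AND NOT X) AND W
= (NOT Z OR NOT X) AND W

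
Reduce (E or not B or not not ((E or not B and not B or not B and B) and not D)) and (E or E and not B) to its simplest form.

E

(E or not B or not not ((E or not B and not B or not B and B) and not D)) and (E or E and not B)
= (E or not B or not not ((E or not B) and not D)) and (E or E and not B)   (distribution)
= (E or not B or not not ((E or not B) and not D)) and E   (absorption)
= (E or not B or (E or not B) and not D) and E   (double negation)
= (E or not B) and E   (absorption)
= E   (absorption)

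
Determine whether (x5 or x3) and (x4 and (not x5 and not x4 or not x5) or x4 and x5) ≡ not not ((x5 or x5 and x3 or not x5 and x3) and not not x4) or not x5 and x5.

E1: (x5 or x3) and (x4 and (not x5 and not x4 or not x5) or x4 and x5)
    = (x5 or x3) and (x4 and not x5 or x4 and x5)   [absorption]
    = (x5 or x3) and x4   [distribution]
E2: not not ((x5 or x5 and x3 or not x5 and x3) and not not x4) or not x5 and x5
    = (x5 or x5 and x3 or not x5 and x3) and not not x4 or not x5 and x5   [double negation]
    = (x5 or x3) and not not x4 or not x5 and x5   [distribution]
    = (x5 or x3) and not not x4   [complement / identity]
    = (x5 or x3) and x4   [double negation]
Both reduce to (x5 or x3) and x4, so they are equivalent.

Yes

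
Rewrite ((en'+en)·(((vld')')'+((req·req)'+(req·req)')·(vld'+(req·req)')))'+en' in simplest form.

vld·req+en'

((en'+en)·(((vld')')'+((req·req)'+(req·req)')·(vld'+(req·req)')))'+en'
= ((en'+en)·(((vld')')'+(req·req)'·vld'+(req·req)'))'+en'
= (((vld')')'+(req·req)'·vld'+(req·req)')'+en'
= (((vld')')'+(req·req)')'+en'
= (vld'+(req·req)')'+en'
= (vld'+req')'+en'
= vld·req+en'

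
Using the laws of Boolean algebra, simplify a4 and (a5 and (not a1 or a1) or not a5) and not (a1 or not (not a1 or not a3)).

a4 and (a5 and (not a1 or a1) or not a5) and not (a1 or not (not a1 or not a3))
= a4 and (a5 and (not a1 or a1) or not a5) and not (a1 or a1 and a3)   [De Morgan]
= a4 and (a5 or not a5) and not (a1 or a1 and a3)   [complement / identity]
= a4 and not (a1 or a1 and a3)   [complement / identity]
= a4 and not a1   [absorption]

a4 and not a1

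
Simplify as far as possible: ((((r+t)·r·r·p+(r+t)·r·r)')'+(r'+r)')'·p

r'·p

((((r+t)·r·r·p+(r+t)·r·r)')'+(r'+r)')'·p
= ((((r+t)·r·r)')'+(r'+r)')'·p   (absorption)
= (((r·r)')'+(r'+r)')'·p   (absorption)
= ((r')'+(r'+r)')'·p   (idempotence)
= r'·(r'+r)·p   (De Morgan)
= r'·p   (complement / identity)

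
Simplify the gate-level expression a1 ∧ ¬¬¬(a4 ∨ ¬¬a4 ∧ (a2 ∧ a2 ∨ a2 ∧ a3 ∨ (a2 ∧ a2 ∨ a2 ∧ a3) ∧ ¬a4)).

a1 ∧ ¬a4

a1 ∧ ¬¬¬(a4 ∨ ¬¬a4 ∧ (a2 ∧ a2 ∨ a2 ∧ a3 ∨ (a2 ∧ a2 ∨ a2 ∧ a3) ∧ ¬a4))
= a1 ∧ ¬¬¬(a4 ∨ ¬¬a4 ∧ (a2 ∧ a2 ∨ a2 ∧ a3))
= a1 ∧ ¬¬¬(a4 ∨ a4 ∧ (a2 ∧ a2 ∨ a2 ∧ a3))
= a1 ∧ ¬(a4 ∨ a4 ∧ (a2 ∧ a2 ∨ a2 ∧ a3))
= a1 ∧ ¬(a4 ∨ a4 ∧ (a2 ∨ a2 ∧ a3))
= a1 ∧ ¬(a4 ∨ a4 ∧ a2)
= a1 ∧ ¬a4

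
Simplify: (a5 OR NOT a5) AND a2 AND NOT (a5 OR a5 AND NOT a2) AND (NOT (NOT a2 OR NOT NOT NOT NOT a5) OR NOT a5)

(a5 OR NOT a5) AND a2 AND NOT (a5 OR a5 AND NOT a2) AND (NOT (NOT a2 OR NOT NOT NOT NOT a5) OR NOT a5)
= a2 AND NOT (a5 OR a5 AND NOT a2) AND (NOT (NOT a2 OR NOT NOT NOT NOT a5) OR NOT a5)
= a2 AND NOT (a5 OR a5 AND NOT a2) AND (a2 AND NOT NOT NOT a5 OR NOT a5)
= a2 AND NOT (a5 OR a5 AND NOT a2) AND (a2 AND NOT a5 OR NOT a5)
= a2 AND NOT a5 AND (a2 AND NOT a5 OR NOT a5)
= a2 AND NOT a5

a2 AND NOT a5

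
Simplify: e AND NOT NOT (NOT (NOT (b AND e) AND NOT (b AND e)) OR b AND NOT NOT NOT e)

e AND b

e AND NOT NOT (NOT (NOT (b AND e) AND NOT (b AND e)) OR b AND NOT NOT NOT e)
= e AND NOT NOT (NOT (NOT (b AND e) AND NOT (b AND e)) OR b AND NOT e)   (double negation)
= e AND NOT NOT (NOT NOT (b AND e) OR b AND NOT e)   (idempotence)
= e AND NOT NOT (b AND e OR b AND NOT e)   (double negation)
= e AND NOT NOT b   (distribution)
= e AND b   (double negation)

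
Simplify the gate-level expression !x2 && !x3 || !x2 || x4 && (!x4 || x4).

!x2 && !x3 || !x2 || x4 && (!x4 || x4)
= !x2 && !x3 || !x2 || x4   — complement / identity
= !x2 || x4   — absorption

!x2 || x4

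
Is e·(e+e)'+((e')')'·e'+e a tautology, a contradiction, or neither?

e·(e+e)'+((e')')'·e'+e
= e·e'+((e')')'·e'+e
= e·e'+e'·e'+e
= e'+e
= 1

tautology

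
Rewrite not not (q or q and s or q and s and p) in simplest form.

q

not not (q or q and s or q and s and p)
= not not (q or q and s)   (absorption)
= not not q   (absorption)
= q   (double negation)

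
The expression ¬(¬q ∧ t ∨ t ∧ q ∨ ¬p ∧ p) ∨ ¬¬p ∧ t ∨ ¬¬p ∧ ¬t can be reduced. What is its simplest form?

¬(¬q ∧ t ∨ t ∧ q ∨ ¬p ∧ p) ∨ ¬¬p ∧ t ∨ ¬¬p ∧ ¬t
= ¬(¬q ∧ t ∨ t ∧ q ∨ ¬p ∧ p) ∨ ¬¬p
= ¬(¬q ∧ t ∨ t ∧ q) ∨ ¬¬p
= ¬(¬q ∧ t ∨ t ∧ q) ∨ p
= ¬t ∨ p

¬t ∨ p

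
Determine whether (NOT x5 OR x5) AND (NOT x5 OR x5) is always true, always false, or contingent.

(NOT x5 OR x5) AND (NOT x5 OR x5)
= NOT x5 OR x5   — idempotence
= TRUE   — complement

always true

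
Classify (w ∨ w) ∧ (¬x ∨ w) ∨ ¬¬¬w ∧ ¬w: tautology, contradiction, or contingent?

tautology

(w ∨ w) ∧ (¬x ∨ w) ∨ ¬¬¬w ∧ ¬w
= w ∧ ¬x ∨ w ∨ ¬¬¬w ∧ ¬w   — distribution
= w ∧ ¬x ∨ w ∨ ¬w ∧ ¬w   — double negation
= w ∨ ¬w ∧ ¬w   — absorption
= w ∨ ¬w   — idempotence
= True   — complement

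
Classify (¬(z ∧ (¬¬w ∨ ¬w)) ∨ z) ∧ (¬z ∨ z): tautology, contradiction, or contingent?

(¬(z ∧ (¬¬w ∨ ¬w)) ∨ z) ∧ (¬z ∨ z)
= (¬(z ∧ (w ∨ ¬w)) ∨ z) ∧ (¬z ∨ z)
= (¬z ∨ z) ∧ (¬z ∨ z)
= ¬z ∨ z
= True

tautology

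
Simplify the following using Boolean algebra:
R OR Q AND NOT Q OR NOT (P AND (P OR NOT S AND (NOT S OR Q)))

R OR NOT P

R OR Q AND NOT Q OR NOT (P AND (P OR NOT S AND (NOT S OR Q)))
= R OR Q AND NOT Q OR NOT (P AND (P OR NOT S))
= R OR Q AND NOT Q OR NOT P
= R OR NOT P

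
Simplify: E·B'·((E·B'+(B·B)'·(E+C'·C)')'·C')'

E·B'

E·B'·((E·B'+(B·B)'·(E+C'·C)')'·C')'
= E·B'·((E·B'+B'·(E+C'·C)')'·C')'
= E·B'·((E·B'+B'·E')'·C')'
= E·B'·(E·B'+B'·E'+C)
= E·B'·(B'+C)
= E·B'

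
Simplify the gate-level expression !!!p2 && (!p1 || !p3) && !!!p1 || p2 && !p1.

!p1

!!!p2 && (!p1 || !p3) && !!!p1 || p2 && !p1
= !!!p2 && (!p1 || !p3) && !p1 || p2 && !p1   — double negation
= !p2 && (!p1 || !p3) && !p1 || p2 && !p1   — double negation
= !p2 && !p1 || p2 && !p1   — absorption
= !p1   — distribution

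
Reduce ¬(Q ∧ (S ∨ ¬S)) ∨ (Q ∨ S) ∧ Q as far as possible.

True

¬(Q ∧ (S ∨ ¬S)) ∨ (Q ∨ S) ∧ Q
= ¬(Q ∧ (S ∨ ¬S)) ∨ Q   (absorption)
= ¬Q ∨ Q   (complement / identity)
= True   (complement)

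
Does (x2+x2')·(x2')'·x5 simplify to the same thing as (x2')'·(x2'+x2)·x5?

Yes

E1: (x2+x2')·(x2')'·x5
    = (x2')'·x5   [complement / identity]
    = x2·x5   [double negation]
E2: (x2')'·(x2'+x2)·x5
    = x2·(x2'+x2)·x5   [double negation]
    = x2·x5   [complement / identity]
Both reduce to x2·x5, so they are equivalent.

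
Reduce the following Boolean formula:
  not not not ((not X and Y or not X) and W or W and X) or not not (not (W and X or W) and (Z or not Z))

not not not ((not X and Y or not X) and W or W and X) or not not (not (W and X or W) and (Z or not Z))
= not not not (not X and W or W and X) or not not (not (W and X or W) and (Z or not Z))   — absorption
= not not not (not X and W or W and X) or not not not (W and X or W)   — complement / identity
= not not not W or not not not (W and X or W)   — distribution
= not not not W or not not not W   — absorption
= not not not W   — idempotence
= not W   — double negation

not W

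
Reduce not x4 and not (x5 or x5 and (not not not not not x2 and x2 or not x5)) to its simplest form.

not x4 and not (x5 or x5 and (not not not not not x2 and x2 or not x5))
= not x4 and not (x5 or x5 and (not not not x2 and x2 or not x5))   [double negation]
= not x4 and not (x5 or x5 and (not x2 and x2 or not x5))   [double negation]
= not x4 and not (x5 or x5 and not x5)   [complement / identity]
= not x4 and not x5   [complement / identity]

not x4 and not x5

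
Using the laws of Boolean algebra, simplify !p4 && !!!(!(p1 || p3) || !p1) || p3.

!p4 && p1 || p3

!p4 && !!!(!(p1 || p3) || !p1) || p3
= !p4 && !(!(p1 || p3) || !p1) || p3   [double negation]
= !p4 && (p1 || p3) && p1 || p3   [De Morgan]
= !p4 && p1 || p3   [absorption]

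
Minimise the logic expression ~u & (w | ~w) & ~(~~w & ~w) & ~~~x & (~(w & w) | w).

~u & (w | ~w) & ~(~~w & ~w) & ~~~x & (~(w & w) | w)
= ~u & ~(~~w & ~w) & ~~~x & (~(w & w) | w)
= ~u & (~w | w) & ~~~x & (~(w & w) | w)
= ~u & ~~~x & (~(w & w) | w)
= ~u & ~x & (~(w & w) | w)
= ~u & ~x & (~w | w)
= ~u & ~x

~u & ~x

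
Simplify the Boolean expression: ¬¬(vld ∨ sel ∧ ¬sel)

¬¬(vld ∨ sel ∧ ¬sel)
= ¬¬vld   — complement / identity
= vld   — double negation

vld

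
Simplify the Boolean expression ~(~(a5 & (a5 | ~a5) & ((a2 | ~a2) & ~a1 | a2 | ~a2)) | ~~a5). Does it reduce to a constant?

~(~(a5 & (a5 | ~a5) & ((a2 | ~a2) & ~a1 | a2 | ~a2)) | ~~a5)
= ~(~(a5 & (a5 | ~a5) & (a2 | ~a2)) | ~~a5)
= ~(~(a5 & (a5 | ~a5)) | ~~a5)
= a5 & (a5 | ~a5) & ~a5
= a5 & ~a5
= 0

0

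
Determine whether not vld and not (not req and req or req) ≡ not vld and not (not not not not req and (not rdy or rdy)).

E1: not vld and not (not req and req or req)
    = not vld and not req
E2: not vld and not (not not not not req and (not rdy or rdy))
    = not vld and not not not not not req
    = not vld and not not not req
    = not vld and not req
Both reduce to not vld and not req, so they are equivalent.

Yes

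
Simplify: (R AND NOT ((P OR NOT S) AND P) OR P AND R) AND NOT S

(R AND NOT ((P OR NOT S) AND P) OR P AND R) AND NOT S
= (R AND NOT P OR P AND R) AND NOT S   (absorption)
= R AND NOT S   (distribution)

R AND NOT S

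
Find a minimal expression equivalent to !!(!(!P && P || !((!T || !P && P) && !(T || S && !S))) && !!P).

!T && P

!!(!(!P && P || !((!T || !P && P) && !(T || S && !S))) && !!P)
= !(!P && P || !((!T || !P && P) && !(T || S && !S)) || !P)   (De Morgan)
= !(!P && P || !((!T || !P && P) && !T) || !P)   (complement / identity)
= !(!P && P || !(!T && !T) || !P)   (complement / identity)
= !(!(!T && !T) || !P)   (complement / identity)
= !(!!T || !P)   (idempotence)
= !T && P   (De Morgan)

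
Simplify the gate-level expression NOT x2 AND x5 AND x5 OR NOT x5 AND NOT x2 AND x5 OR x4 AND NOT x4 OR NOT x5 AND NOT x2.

NOT x2

NOT x2 AND x5 AND x5 OR NOT x5 AND NOT x2 AND x5 OR x4 AND NOT x4 OR NOT x5 AND NOT x2
= NOT x2 AND x5 AND x5 OR NOT x5 AND NOT x2 AND x5 OR NOT x5 AND NOT x2
= NOT x2 AND x5 OR NOT x5 AND NOT x2
= NOT x2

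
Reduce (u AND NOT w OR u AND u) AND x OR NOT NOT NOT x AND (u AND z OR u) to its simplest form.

u

(u AND NOT w OR u AND u) AND x OR NOT NOT NOT x AND (u AND z OR u)
= (u AND NOT w OR u) AND x OR NOT NOT NOT x AND (u AND z OR u)   (idempotence)
= u AND x OR NOT NOT NOT x AND (u AND z OR u)   (absorption)
= u AND x OR NOT NOT NOT x AND u   (absorption)
= u AND x OR NOT x AND u   (double negation)
= u   (distribution)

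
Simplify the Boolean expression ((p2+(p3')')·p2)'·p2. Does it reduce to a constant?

((p2+(p3')')·p2)'·p2
= ((p2+p3)·p2)'·p2   — double negation
= p2'·p2   — absorption
= 0   — complement

0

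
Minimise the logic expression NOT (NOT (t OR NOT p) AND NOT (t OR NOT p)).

t OR NOT p

NOT (NOT (t OR NOT p) AND NOT (t OR NOT p))
= NOT NOT (t OR NOT p)
= t OR NOT p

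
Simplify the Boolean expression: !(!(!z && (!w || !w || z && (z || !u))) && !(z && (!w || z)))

!w || z

!(!(!z && (!w || !w || z && (z || !u))) && !(z && (!w || z)))
= !(!(!z && (!w || !w || z)) && !(z && (!w || z)))   [absorption]
= !z && (!w || !w || z) || z && (!w || z)   [De Morgan]
= !z && (!w || z) || z && (!w || z)   [idempotence]
= !w || z   [distribution]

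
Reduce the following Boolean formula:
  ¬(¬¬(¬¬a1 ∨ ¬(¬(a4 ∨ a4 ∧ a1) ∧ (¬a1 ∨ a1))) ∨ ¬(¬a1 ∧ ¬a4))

¬(¬¬(¬¬a1 ∨ ¬(¬(a4 ∨ a4 ∧ a1) ∧ (¬a1 ∨ a1))) ∨ ¬(¬a1 ∧ ¬a4))
= ¬(¬(¬a1 ∧ ¬(a4 ∨ a4 ∧ a1) ∧ (¬a1 ∨ a1)) ∨ ¬(¬a1 ∧ ¬a4))
= ¬(¬(¬a1 ∧ ¬(a4 ∨ a4 ∧ a1)) ∨ ¬(¬a1 ∧ ¬a4))
= ¬a1 ∧ ¬(a4 ∨ a4 ∧ a1) ∧ ¬a1 ∧ ¬a4
= ¬a1 ∧ ¬a4 ∧ ¬a1 ∧ ¬a4
= ¬a1 ∧ ¬a4

¬a1 ∧ ¬a4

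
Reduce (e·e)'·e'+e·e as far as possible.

(e·e)'·e'+e·e
= (e·e)'·e'+e
= e'·e'+e
= e'+e
= 1

1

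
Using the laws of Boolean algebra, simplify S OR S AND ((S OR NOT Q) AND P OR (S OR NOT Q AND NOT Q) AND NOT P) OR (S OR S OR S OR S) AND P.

S

S OR S AND ((S OR NOT Q) AND P OR (S OR NOT Q AND NOT Q) AND NOT P) OR (S OR S OR S OR S) AND P
= S OR S AND ((S OR NOT Q) AND P OR (S OR NOT Q AND NOT Q) AND NOT P) OR (S OR S) AND P   [idempotence]
= S OR S AND ((S OR NOT Q) AND P OR (S OR NOT Q) AND NOT P) OR (S OR S) AND P   [idempotence]
= S OR S AND (S OR NOT Q) OR (S OR S) AND P   [distribution]
= S OR S OR (S OR S) AND P   [absorption]
= S OR S   [absorption]
= S   [idempotence]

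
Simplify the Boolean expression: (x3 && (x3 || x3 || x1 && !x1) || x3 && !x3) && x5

(x3 && (x3 || x3 || x1 && !x1) || x3 && !x3) && x5
= (x3 && (x3 || x3) || x3 && !x3) && x5
= (x3 && x3 || x3 && !x3) && x5
= x3 && x5

x3 && x5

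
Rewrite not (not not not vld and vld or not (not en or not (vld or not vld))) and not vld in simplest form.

not (not not not vld and vld or not (not en or not (vld or not vld))) and not vld
= not (not vld and vld or not (not en or not (vld or not vld))) and not vld   [double negation]
= not (not vld and vld or en and (vld or not vld)) and not vld   [De Morgan]
= not (not vld and vld or en) and not vld   [complement / identity]
= not en and not vld   [complement / identity]

not en and not vld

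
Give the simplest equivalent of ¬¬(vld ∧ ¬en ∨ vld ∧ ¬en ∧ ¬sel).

vld ∧ ¬en

¬¬(vld ∧ ¬en ∨ vld ∧ ¬en ∧ ¬sel)
= ¬¬(vld ∧ ¬en)   [absorption]
= vld ∧ ¬en   [double negation]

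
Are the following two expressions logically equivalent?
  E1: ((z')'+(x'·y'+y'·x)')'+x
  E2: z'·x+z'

No

E1: ((z')'+(x'·y'+y'·x)')'+x
    = ((z')'+(y')')'+x   (distribution)
    = z'·y'+x   (De Morgan)
E2: z'·x+z'
    = z'   (absorption)
These differ: at x=1, y=1, z=1, E1 = 1 but E2 = 0.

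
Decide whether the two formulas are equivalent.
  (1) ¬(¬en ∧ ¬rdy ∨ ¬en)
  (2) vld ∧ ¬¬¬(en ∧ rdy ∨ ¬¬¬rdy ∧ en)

E1: ¬(¬en ∧ ¬rdy ∨ ¬en)
    = ¬¬en
    = en
E2: vld ∧ ¬¬¬(en ∧ rdy ∨ ¬¬¬rdy ∧ en)
    = vld ∧ ¬(en ∧ rdy ∨ ¬¬¬rdy ∧ en)
    = vld ∧ ¬(en ∧ rdy ∨ ¬rdy ∧ en)
    = vld ∧ ¬en
These differ: at en=1, rdy=1, vld=0, E1 = 1 but E2 = 0.

No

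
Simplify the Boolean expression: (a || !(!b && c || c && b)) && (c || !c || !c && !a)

a || !c

(a || !(!b && c || c && b)) && (c || !c || !c && !a)
= (a || !c) && (c || !c || !c && !a)
= (a || !c) && (c || !c)
= a || !c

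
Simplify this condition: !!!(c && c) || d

!!!(c && c) || d
= !!!c || d   [idempotence]
= !c || d   [double negation]

!c || d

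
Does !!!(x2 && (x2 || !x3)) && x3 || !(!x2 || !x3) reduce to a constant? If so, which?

no

!!!(x2 && (x2 || !x3)) && x3 || !(!x2 || !x3)
= !!!x2 && x3 || !(!x2 || !x3)
= !!!x2 && x3 || x2 && x3
= !x2 && x3 || x2 && x3
= x3
This depends on x3, so it is not a constant.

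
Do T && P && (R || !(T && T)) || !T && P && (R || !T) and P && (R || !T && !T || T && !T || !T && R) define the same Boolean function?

Yes

E1: T && P && (R || !(T && T)) || !T && P && (R || !T)
    = T && P && (R || !T) || !T && P && (R || !T)
    = P && (R || !T)
E2: P && (R || !T && !T || T && !T || !T && R)
    = P && (R || !T || !T && R)
    = P && (R || !T)
Both reduce to P && (R || !T), so they are equivalent.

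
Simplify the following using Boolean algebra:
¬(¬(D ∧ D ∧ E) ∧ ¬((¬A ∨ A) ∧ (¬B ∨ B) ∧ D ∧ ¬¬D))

D

¬(¬(D ∧ D ∧ E) ∧ ¬((¬A ∨ A) ∧ (¬B ∨ B) ∧ D ∧ ¬¬D))
= ¬(¬(D ∧ D ∧ E) ∧ ¬((¬A ∨ A) ∧ D ∧ ¬¬D))
= D ∧ D ∧ E ∨ (¬A ∨ A) ∧ D ∧ ¬¬D
= D ∧ D ∧ E ∨ (¬A ∨ A) ∧ D ∧ D
= D ∧ D ∧ E ∨ D ∧ D
= D ∧ D
= D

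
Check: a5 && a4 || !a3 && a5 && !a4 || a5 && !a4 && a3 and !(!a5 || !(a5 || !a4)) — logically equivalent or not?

E1: a5 && a4 || !a3 && a5 && !a4 || a5 && !a4 && a3
    = a5 && a4 || a5 && !a4
    = a5
E2: !(!a5 || !(a5 || !a4))
    = a5 && (a5 || !a4)
    = a5
Both reduce to a5, so they are equivalent.

Yes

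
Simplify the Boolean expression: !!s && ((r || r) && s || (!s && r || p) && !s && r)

!!s && ((r || r) && s || (!s && r || p) && !s && r)
= !!s && (r && s || (!s && r || p) && !s && r)
= !!s && (r && s || !s && r)
= !!s && r
= s && r

s && r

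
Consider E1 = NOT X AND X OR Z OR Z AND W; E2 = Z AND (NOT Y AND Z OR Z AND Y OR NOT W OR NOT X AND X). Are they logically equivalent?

Yes

E1: NOT X AND X OR Z OR Z AND W
    = Z OR Z AND W   (complement / identity)
    = Z   (absorption)
E2: Z AND (NOT Y AND Z OR Z AND Y OR NOT W OR NOT X AND X)
    = Z AND (Z OR NOT W OR NOT X AND X)   (distribution)
    = Z AND (Z OR NOT W)   (complement / identity)
    = Z   (absorption)
Both reduce to Z, so they are equivalent.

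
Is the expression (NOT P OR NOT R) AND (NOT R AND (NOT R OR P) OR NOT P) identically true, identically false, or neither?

(NOT P OR NOT R) AND (NOT R AND (NOT R OR P) OR NOT P)
= (NOT P OR NOT R) AND (NOT R OR NOT P)   — absorption
= NOT P AND NOT P OR NOT R   — distribution
= NOT P OR NOT R   — idempotence
This depends on P, R, so it is not a constant.

neither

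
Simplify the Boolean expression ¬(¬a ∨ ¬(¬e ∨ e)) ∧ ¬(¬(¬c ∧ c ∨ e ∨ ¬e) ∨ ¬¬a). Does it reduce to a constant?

False

¬(¬a ∨ ¬(¬e ∨ e)) ∧ ¬(¬(¬c ∧ c ∨ e ∨ ¬e) ∨ ¬¬a)
= ¬(¬a ∨ ¬(¬e ∨ e)) ∧ ¬(¬(e ∨ ¬e) ∨ ¬¬a)   — complement / identity
= ¬(¬a ∨ ¬(¬e ∨ e)) ∧ (e ∨ ¬e) ∧ ¬a   — De Morgan
= a ∧ (¬e ∨ e) ∧ (e ∨ ¬e) ∧ ¬a   — De Morgan
= a ∧ (¬e ∨ e) ∧ ¬a   — complement / identity
= a ∧ ¬a   — complement / identity
= False   — complement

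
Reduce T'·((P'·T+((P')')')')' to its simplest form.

T'·((P'·T+((P')')')')'
= T'·((P'·T+P')')'
= T'·((P')')'
= T'·P'

T'·P'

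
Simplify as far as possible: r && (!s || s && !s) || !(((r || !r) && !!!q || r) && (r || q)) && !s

!s

r && (!s || s && !s) || !(((r || !r) && !!!q || r) && (r || q)) && !s
= r && !s || !(((r || !r) && !!!q || r) && (r || q)) && !s   (complement / identity)
= r && !s || !(r || (r || !r) && !!!q && q) && !s   (distribution)
= r && !s || !(r || !!!q && q) && !s   (complement / identity)
= r && !s || !(r || !q && q) && !s   (double negation)
= r && !s || !r && !s   (complement / identity)
= !s   (distribution)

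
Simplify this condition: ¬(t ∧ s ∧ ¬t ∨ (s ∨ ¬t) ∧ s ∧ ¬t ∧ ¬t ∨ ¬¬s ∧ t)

¬(t ∧ s ∧ ¬t ∨ (s ∨ ¬t) ∧ s ∧ ¬t ∧ ¬t ∨ ¬¬s ∧ t)
= ¬(t ∧ s ∧ ¬t ∨ s ∧ ¬t ∧ ¬t ∨ ¬¬s ∧ t)   — absorption
= ¬(t ∧ s ∧ ¬t ∨ s ∧ ¬t ∧ ¬t ∨ s ∧ t)   — double negation
= ¬(s ∧ ¬t ∨ s ∧ t)   — distribution
= ¬s   — distribution

¬s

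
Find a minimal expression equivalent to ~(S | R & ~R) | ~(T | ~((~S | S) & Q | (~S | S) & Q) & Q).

~S | ~T

~(S | R & ~R) | ~(T | ~((~S | S) & Q | (~S | S) & Q) & Q)
= ~(S | R & ~R) | ~(T | ~((~S | S) & Q) & Q)
= ~(S | R & ~R) | ~(T | ~Q & Q)
= ~S | ~(T | ~Q & Q)
= ~S | ~T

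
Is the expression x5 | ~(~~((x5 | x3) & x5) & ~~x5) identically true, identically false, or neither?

identically true

x5 | ~(~~((x5 | x3) & x5) & ~~x5)
= x5 | ~((x5 | x3) & x5) | ~x5   [De Morgan]
= x5 | ~x5 | ~x5   [absorption]
= x5 | ~x5   [idempotence]
= 1   [complement]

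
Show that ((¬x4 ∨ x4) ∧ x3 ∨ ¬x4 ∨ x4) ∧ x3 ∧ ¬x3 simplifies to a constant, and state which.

((¬x4 ∨ x4) ∧ x3 ∨ ¬x4 ∨ x4) ∧ x3 ∧ ¬x3
= (¬x4 ∨ x4) ∧ x3 ∧ ¬x3   [absorption]
= x3 ∧ ¬x3   [complement / identity]
= False   [complement]

False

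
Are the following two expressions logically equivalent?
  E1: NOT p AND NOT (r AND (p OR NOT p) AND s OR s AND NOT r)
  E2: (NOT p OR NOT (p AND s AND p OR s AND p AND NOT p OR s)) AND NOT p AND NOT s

E1: NOT p AND NOT (r AND (p OR NOT p) AND s OR s AND NOT r)
    = NOT p AND NOT (r AND s OR s AND NOT r)
    = NOT p AND NOT s
E2: (NOT p OR NOT (p AND s AND p OR s AND p AND NOT p OR s)) AND NOT p AND NOT s
    = (NOT p OR NOT (s AND p OR s)) AND NOT p AND NOT s
    = (NOT p OR NOT s) AND NOT p AND NOT s
    = NOT p AND NOT s
Both reduce to NOT p AND NOT s, so they are equivalent.

Yes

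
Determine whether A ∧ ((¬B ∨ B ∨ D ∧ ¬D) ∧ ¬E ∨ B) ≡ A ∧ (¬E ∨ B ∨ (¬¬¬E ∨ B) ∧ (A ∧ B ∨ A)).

E1: A ∧ ((¬B ∨ B ∨ D ∧ ¬D) ∧ ¬E ∨ B)
    = A ∧ ((¬B ∨ B) ∧ ¬E ∨ B)   [complement / identity]
    = A ∧ (¬E ∨ B)   [complement / identity]
E2: A ∧ (¬E ∨ B ∨ (¬¬¬E ∨ B) ∧ (A ∧ B ∨ A))
    = A ∧ (¬E ∨ B ∨ (¬¬¬E ∨ B) ∧ A)   [absorption]
    = A ∧ (¬E ∨ B ∨ (¬E ∨ B) ∧ A)   [double negation]
    = A ∧ (¬E ∨ B)   [absorption]
Both reduce to A ∧ (¬E ∨ B), so they are equivalent.

Yes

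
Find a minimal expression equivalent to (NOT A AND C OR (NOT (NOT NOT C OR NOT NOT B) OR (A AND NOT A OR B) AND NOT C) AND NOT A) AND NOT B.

NOT A AND NOT B

(NOT A AND C OR (NOT (NOT NOT C OR NOT NOT B) OR (A AND NOT A OR B) AND NOT C) AND NOT A) AND NOT B
= (NOT A AND C OR (NOT (NOT NOT C OR NOT NOT B) OR B AND NOT C) AND NOT A) AND NOT B   (complement / identity)
= (NOT A AND C OR (NOT C AND NOT B OR B AND NOT C) AND NOT A) AND NOT B   (De Morgan)
= (NOT A AND C OR NOT C AND NOT A) AND NOT B   (distribution)
= NOT A AND NOT B   (distribution)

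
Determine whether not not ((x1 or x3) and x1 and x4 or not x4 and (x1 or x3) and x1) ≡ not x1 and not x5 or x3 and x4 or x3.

E1: not not ((x1 or x3) and x1 and x4 or not x4 and (x1 or x3) and x1)
    = not not ((x1 or x3) and x1)   (distribution)
    = not not x1   (absorption)
    = x1   (double negation)
E2: not x1 and not x5 or x3 and x4 or x3
    = not x1 and not x5 or x3   (absorption)
These differ: at x1=0, x3=1, x4=0, x5=0, E1 = 0 but E2 = 1.

No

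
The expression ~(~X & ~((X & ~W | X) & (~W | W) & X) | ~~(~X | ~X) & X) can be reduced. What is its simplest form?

X

~(~X & ~((X & ~W | X) & (~W | W) & X) | ~~(~X | ~X) & X)
= ~(~X & ~((X & ~W | X) & X) | ~~(~X | ~X) & X)   — complement / identity
= ~(~X & ~(X & X) | ~~(~X | ~X) & X)   — absorption
= ~(~X & ~(X & X) | ~(X & X) & X)   — De Morgan
= ~~(X & X)   — distribution
= ~~X   — idempotence
= X   — double negation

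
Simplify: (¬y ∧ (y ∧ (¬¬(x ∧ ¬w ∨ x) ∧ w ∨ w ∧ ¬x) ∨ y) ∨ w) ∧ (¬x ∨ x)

w

(¬y ∧ (y ∧ (¬¬(x ∧ ¬w ∨ x) ∧ w ∨ w ∧ ¬x) ∨ y) ∨ w) ∧ (¬x ∨ x)
= (¬y ∧ (y ∧ (¬¬x ∧ w ∨ w ∧ ¬x) ∨ y) ∨ w) ∧ (¬x ∨ x)   — absorption
= ¬y ∧ (y ∧ (¬¬x ∧ w ∨ w ∧ ¬x) ∨ y) ∨ w   — complement / identity
= ¬y ∧ (y ∧ (x ∧ w ∨ w ∧ ¬x) ∨ y) ∨ w   — double negation
= ¬y ∧ (y ∧ w ∨ y) ∨ w   — distribution
= ¬y ∧ y ∨ w   — absorption
= w   — complement / identity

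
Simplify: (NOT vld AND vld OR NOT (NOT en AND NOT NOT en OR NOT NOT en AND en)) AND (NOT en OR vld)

(NOT vld AND vld OR NOT (NOT en AND NOT NOT en OR NOT NOT en AND en)) AND (NOT en OR vld)
= (NOT vld AND vld OR NOT NOT NOT en) AND (NOT en OR vld)   — distribution
= NOT NOT NOT en AND (NOT en OR vld)   — complement / identity
= NOT en AND (NOT en OR vld)   — double negation
= NOT en   — absorption

NOT en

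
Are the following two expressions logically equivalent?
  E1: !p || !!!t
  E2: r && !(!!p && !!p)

E1: !p || !!!t
    = !p || !t   (double negation)
E2: r && !(!!p && !!p)
    = r && !!!p   (idempotence)
    = r && !p   (double negation)
These differ: at p=0, r=0, t=0, E1 = 1 but E2 = 0.

No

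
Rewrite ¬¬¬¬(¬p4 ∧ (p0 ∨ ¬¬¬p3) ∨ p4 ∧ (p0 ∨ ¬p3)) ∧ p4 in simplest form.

¬¬¬¬(¬p4 ∧ (p0 ∨ ¬¬¬p3) ∨ p4 ∧ (p0 ∨ ¬p3)) ∧ p4
= ¬¬(¬p4 ∧ (p0 ∨ ¬¬¬p3) ∨ p4 ∧ (p0 ∨ ¬p3)) ∧ p4   — double negation
= ¬¬(¬p4 ∧ (p0 ∨ ¬p3) ∨ p4 ∧ (p0 ∨ ¬p3)) ∧ p4   — double negation
= ¬¬(p0 ∨ ¬p3) ∧ p4   — distribution
= (p0 ∨ ¬p3) ∧ p4   — double negation

(p0 ∨ ¬p3) ∧ p4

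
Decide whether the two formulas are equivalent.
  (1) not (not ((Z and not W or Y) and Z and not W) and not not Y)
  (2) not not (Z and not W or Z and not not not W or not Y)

Yes

E1: not (not ((Z and not W or Y) and Z and not W) and not not Y)
    = (Z and not W or Y) and Z and not W or not Y   [De Morgan]
    = Z and not W or not Y   [absorption]
E2: not not (Z and not W or Z and not not not W or not Y)
    = not not (Z and not W or Z and not W or not Y)   [double negation]
    = not not (Z and not W or not Y)   [idempotence]
    = Z and not W or not Y   [double negation]
Both reduce to Z and not W or not Y, so they are equivalent.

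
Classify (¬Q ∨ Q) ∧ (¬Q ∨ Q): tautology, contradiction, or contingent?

tautology

(¬Q ∨ Q) ∧ (¬Q ∨ Q)
= ¬Q ∨ Q   [complement / identity]
= True   [complement]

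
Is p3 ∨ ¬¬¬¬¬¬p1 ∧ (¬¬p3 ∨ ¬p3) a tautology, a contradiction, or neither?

neither

p3 ∨ ¬¬¬¬¬¬p1 ∧ (¬¬p3 ∨ ¬p3)
= p3 ∨ ¬¬¬¬¬¬p1 ∧ (p3 ∨ ¬p3)   — double negation
= p3 ∨ ¬¬¬¬¬¬p1   — complement / identity
= p3 ∨ ¬¬¬¬p1   — double negation
= p3 ∨ ¬¬p1   — double negation
= p3 ∨ p1   — double negation
This depends on p1, p3, so it is not a constant.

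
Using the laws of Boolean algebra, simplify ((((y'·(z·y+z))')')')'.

y'·z

((((y'·(z·y+z))')')')'
= ((y'·(z·y+z))')'   [double negation]
= y'·(z·y+z)   [double negation]
= y'·z   [absorption]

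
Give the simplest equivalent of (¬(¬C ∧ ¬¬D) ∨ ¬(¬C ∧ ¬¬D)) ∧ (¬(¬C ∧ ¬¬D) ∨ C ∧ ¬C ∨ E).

C ∨ ¬D

(¬(¬C ∧ ¬¬D) ∨ ¬(¬C ∧ ¬¬D)) ∧ (¬(¬C ∧ ¬¬D) ∨ C ∧ ¬C ∨ E)
= ¬(¬C ∧ ¬¬D) ∧ (C ∧ ¬C ∨ E) ∨ ¬(¬C ∧ ¬¬D)   [distribution]
= ¬(¬C ∧ ¬¬D) ∧ E ∨ ¬(¬C ∧ ¬¬D)   [complement / identity]
= ¬(¬C ∧ ¬¬D)   [absorption]
= C ∨ ¬D   [De Morgan]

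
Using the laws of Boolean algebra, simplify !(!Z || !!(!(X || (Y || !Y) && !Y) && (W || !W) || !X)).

!(!Z || !!(!(X || (Y || !Y) && !Y) && (W || !W) || !X))
= !(!Z || !!(!(X || (Y || !Y) && !Y) || !X))   (complement / identity)
= !(!Z || !((X || (Y || !Y) && !Y) && X))   (De Morgan)
= !(!Z || !((X || !Y) && X))   (complement / identity)
= !(!Z || !X)   (absorption)
= Z && X   (De Morgan)

Z && X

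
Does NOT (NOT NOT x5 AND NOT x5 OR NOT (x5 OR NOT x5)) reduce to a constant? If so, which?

NOT (NOT NOT x5 AND NOT x5 OR NOT (x5 OR NOT x5))
= NOT (x5 AND NOT x5 OR NOT (x5 OR NOT x5))   (double negation)
= NOT NOT (x5 OR NOT x5)   (complement / identity)
= x5 OR NOT x5   (double negation)
= TRUE   (complement)

yes, True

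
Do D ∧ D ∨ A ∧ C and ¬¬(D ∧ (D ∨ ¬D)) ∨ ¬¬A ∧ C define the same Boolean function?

E1: D ∧ D ∨ A ∧ C
    = D ∨ A ∧ C   — idempotence
E2: ¬¬(D ∧ (D ∨ ¬D)) ∨ ¬¬A ∧ C
    = ¬¬D ∨ ¬¬A ∧ C   — complement / identity
    = ¬¬D ∨ A ∧ C   — double negation
    = D ∨ A ∧ C   — double negation
Both reduce to D ∨ A ∧ C, so they are equivalent.

Yes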